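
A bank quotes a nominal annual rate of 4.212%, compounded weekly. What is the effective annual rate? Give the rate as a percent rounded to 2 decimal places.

4.30%

EAR = (1 + 4.212%/52)^52 − 1 = (1 + 0.00081)^52 − 1.
(1 + 0.00081)^52 ≈ 1.043002, so EAR ≈ 4.30019%.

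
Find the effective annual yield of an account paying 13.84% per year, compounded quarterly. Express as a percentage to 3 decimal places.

One year is 4 periods at 0.0346 each: (1 + 0.0346)^4 ≈ 1.14575.
EAR = 1.14575 − 1 ≈ 14.57501%.

14.575%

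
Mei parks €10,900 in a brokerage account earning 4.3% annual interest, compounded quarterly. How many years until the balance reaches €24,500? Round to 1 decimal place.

18.9 years

We need (1 + 0.01075)^(4t) = 2.2477, so 4t = ln 2.2477 / ln 1.01075 ≈ 75.7447.
t ≈ 75.7447/4 = 18.9362 years.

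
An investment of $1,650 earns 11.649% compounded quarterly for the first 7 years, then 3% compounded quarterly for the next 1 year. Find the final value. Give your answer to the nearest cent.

$3,797.89

Phase 1: 1,650·(1 + 0.0291225)^28 ≈ 3,686.0566.
Phase 2: 3,686.0566·(1 + 0.0075)^4 ≈ 3,797.8886.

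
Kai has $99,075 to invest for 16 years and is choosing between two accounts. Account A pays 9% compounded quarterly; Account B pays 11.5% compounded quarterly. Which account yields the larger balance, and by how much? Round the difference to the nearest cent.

A: (1 + 0.0225)^64 ≈ 4.15386394367, so 99,075 × 4.15386394367 ≈ 411,544.0702.
B: (1 + 0.02875)^64 ≈ 6.1352220568, so 99,075 × 6.1352220568 ≈ 607,847.1253.
Difference ≈ 196,303.0551 in favor of B.

Account B, by $196,303.06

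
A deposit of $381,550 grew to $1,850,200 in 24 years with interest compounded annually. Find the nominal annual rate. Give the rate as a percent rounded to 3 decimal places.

(1 + r)^24 = 1,850,200/381,550 = 4.84917.
1 + r = 4.84917^(1/24) ≈ 1.067996, so r ≈ 0.0679956.
r ≈ 6.79956%.

6.800%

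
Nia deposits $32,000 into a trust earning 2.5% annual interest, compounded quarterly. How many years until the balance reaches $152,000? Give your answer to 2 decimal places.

We need (1 + 0.00625)^(4t) = 4.75, so 4t = ln 4.75 / ln 1.00625 ≈ 250.0814.
t ≈ 250.0814/4 = 62.5204 years.

62.52 years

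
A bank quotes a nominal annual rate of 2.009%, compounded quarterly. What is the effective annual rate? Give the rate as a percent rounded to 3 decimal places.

One year is 4 periods at 0.0050225 each: (1 + 0.0050225)^4 ≈ 1.020242.
EAR = 1.020242 − 1 ≈ 2.02419%.

2.024%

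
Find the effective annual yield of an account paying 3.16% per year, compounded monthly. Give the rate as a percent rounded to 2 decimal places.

3.21%

One year is 12 periods at 0.00263333 each: (1 + 0.00263333)^12 ≈ 1.032062.
EAR = 1.032062 − 1 ≈ 3.20617%.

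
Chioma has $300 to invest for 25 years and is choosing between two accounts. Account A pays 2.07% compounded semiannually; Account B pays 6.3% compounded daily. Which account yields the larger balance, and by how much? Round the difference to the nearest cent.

A: (1 + 0.01035)^50 ≈ 1.6733712, so 300 × 1.6733712 ≈ 502.0114.
B: (1 + 0.063/365)^9125 ≈ 4.830085121, so 300 × 4.830085121 ≈ 1,449.0255.
Difference ≈ 947.0142 in favor of B.

Account B, by $947.01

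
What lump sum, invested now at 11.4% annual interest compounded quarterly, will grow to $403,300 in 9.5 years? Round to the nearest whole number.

$138,632

Periodic rate = 11.4%/4 = 0.0285; 38 periods.
P = 403,300/(1 + 0.0285)^38 ≈ 403,300/2.90913080525 ≈ 138,632.4738.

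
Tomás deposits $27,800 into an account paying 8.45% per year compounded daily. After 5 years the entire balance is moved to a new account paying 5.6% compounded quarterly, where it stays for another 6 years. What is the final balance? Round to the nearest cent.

After 5 years at 8.45%: 27,800 × 1.5256966138 ≈ 42,414.3659.
Then 6 years at 5.6%: 42,414.3659 × 1.3960819751 ≈ 59,213.9317.

$59,213.93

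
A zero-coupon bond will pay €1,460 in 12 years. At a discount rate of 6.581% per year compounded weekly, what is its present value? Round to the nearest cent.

€663.13

Periodic rate = 6.581%/52 = 0.00126558; 624 periods.
P = 1,460/(1 + 0.06581/52)^624 ≈ 1,460/2.201679978 ≈ 663.1300.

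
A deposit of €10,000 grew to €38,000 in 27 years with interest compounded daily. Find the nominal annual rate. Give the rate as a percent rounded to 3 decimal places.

4.945%

The 9855-period growth factor is 38,000/10,000 = 3.8.
r/365 = 3.8^(1/9855) − 1 ≈ 0.000135474, so r ≈ 365·0.000135474 = 4.94478%.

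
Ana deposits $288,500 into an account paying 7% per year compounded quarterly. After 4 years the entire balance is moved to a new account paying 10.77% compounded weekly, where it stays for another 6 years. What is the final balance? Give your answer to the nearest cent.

$726,185.17

After 4 years at 7%: 288,500 × 1.31992935121 ≈ 380,799.6178.
Then 6 years at 10.77%: 380,799.6178 × 1.9070007745 ≈ 726,185.1661.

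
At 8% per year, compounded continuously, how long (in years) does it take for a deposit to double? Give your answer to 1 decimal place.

8.7 years

e^(0.08t) = 2, so 0.08t = ln 2 ≈ 0.69315.
t ≈ 0.69315/0.08 ≈ 8.6643.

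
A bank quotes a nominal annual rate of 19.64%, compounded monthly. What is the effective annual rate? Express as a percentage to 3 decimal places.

One year is 12 periods at 0.0163667 each: (1 + 0.0163667)^12 ≈ 1.21508.
EAR = 1.21508 − 1 ≈ 21.50802%.

21.508%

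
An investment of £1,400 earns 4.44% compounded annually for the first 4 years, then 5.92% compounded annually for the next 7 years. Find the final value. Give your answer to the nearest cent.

After 4 years at 4.44%: 1,400 × 1.18978216 ≈ 1,665.6950.
Then 7 years at 5.92%: 1,665.6950 × 1.495704515 ≈ 2,491.3876.

£2,491.39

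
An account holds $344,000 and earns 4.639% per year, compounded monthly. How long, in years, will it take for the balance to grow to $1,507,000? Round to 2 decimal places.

(1 + 0.00386583)^(12t) = 1,507,000/344,000 = 4.3808.
12t·ln(1 + 0.00386583) = ln(4.3808); 12t = 1.4772/0.00385838 ≈ 382.8639.
t ≈ 31.9053 years.

31.91 years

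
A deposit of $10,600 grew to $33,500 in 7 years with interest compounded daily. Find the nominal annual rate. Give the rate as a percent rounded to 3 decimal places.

The 2555-period growth factor is 33,500/10,600 = 3.16038.
r/365 = 3.16038^(1/2555) − 1 ≈ 0.00045047, so r ≈ 365·0.00045047 = 16.44215%.

16.442%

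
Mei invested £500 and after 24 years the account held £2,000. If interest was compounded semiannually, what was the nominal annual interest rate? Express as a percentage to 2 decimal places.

(1 + r/2)^48 = 2,000/500 = 4.
1 + r/2 = 4^(1/48) ≈ 1.029302, so r/2 ≈ 0.0293022.
r ≈ 2·0.0293022 = 5.86045%.

5.86%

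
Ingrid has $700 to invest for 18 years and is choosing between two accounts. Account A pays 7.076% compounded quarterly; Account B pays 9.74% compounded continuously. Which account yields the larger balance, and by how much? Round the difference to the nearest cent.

Account B, by $1,567.05

A: (1 + 0.01769)^72 ≈ 3.534406605, so 700 × 3.534406605 ≈ 2,474.0846.
B: e^(0.0974·18) = e^1.7532 ≈ 5.7730469, so 700 × 5.7730469 ≈ 4,041.1328.
Difference ≈ 1,567.0482 in favor of B.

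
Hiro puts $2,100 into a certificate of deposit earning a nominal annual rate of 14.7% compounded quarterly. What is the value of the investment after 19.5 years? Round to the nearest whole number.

$35,059

Growth factor = (1 + 0.03675)^78 ≈ 16.694577586.
A ≈ 2,100 × 16.694577586 ≈ 35,058.6129.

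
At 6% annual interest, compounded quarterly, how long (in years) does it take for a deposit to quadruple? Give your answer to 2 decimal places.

23.28 years

(1 + 0.015)^(4t) = 4.
4t = ln 4 / ln(1 + 0.015) ≈ 1.3863/0.0148886 ≈ 93.1111.
t ≈ 23.2778.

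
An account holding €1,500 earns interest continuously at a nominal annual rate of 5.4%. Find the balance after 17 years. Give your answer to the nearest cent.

A = P·e^(rt) = 1,500·e^(0.054·17) = 1,500·e^0.918.
e^0.918 ≈ 2.504276824, so A ≈ 3,756.4152.

€3,756.42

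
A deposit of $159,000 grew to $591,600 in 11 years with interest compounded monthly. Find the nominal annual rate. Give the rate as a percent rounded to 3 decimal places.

12.004%

The 132-period growth factor is 591,600/159,000 = 3.72075.
r/12 = 3.72075^(1/132) − 1 ≈ 0.0100037, so r ≈ 12·0.0100037 = 12.00443%.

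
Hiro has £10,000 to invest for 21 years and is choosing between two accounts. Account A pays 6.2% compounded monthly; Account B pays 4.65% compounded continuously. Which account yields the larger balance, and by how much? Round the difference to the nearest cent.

Account A, by £10,091.92

Account A growth factor: (1 + 0.062/12)^252 ≈ 3.6643392796; balance ≈ 36,643.3928.
Account B growth factor: e^(0.0465·21) = e^0.9765 ≈ 2.6551469459; balance ≈ 26,551.4695.
Account A is larger by 10,091.9233.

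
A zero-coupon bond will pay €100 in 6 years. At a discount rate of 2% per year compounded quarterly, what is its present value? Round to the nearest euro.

Growth factor = (1 + 0.005)^24 ≈ 1.1271598.
P = 100/1.1271598 ≈ 88.7186.

€89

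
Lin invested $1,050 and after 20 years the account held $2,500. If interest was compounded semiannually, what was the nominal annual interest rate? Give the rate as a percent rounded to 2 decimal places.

(1 + r/2)^40 = 2,500/1,050 = 2.38095.
1 + r/2 = 2.38095^(1/40) ≈ 1.021924, so r/2 ≈ 0.0219244.
r ≈ 2·0.0219244 = 4.38488%.

4.38%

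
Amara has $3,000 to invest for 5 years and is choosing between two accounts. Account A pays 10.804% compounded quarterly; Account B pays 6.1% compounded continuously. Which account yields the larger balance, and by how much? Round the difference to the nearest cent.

Account A, by $1,042.41

A: (1 + 0.02701)^20 ≈ 1.704093606, so 3,000 × 1.704093606 ≈ 5,112.2808.
B: e^(0.061·5) = e^0.305 ≈ 1.356625003, so 3,000 × 1.356625003 ≈ 4,069.8750.
Difference ≈ 1,042.4058 in favor of A.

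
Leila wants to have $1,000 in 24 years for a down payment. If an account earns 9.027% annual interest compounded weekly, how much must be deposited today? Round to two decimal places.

$114.80

Periodic rate = 9.027%/52 = 0.00173596; 1248 periods.
P = 1,000/(1 + 0.09027/52)^1248 ≈ 1,000/8.71113167 ≈ 114.7956.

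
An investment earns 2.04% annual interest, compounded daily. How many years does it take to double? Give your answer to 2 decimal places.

(1 + 0.0000558904)^(365t) = 2.
365t = ln 2 / ln(1 + 0.0000558904) ≈ 0.69315/5.58888e-05 ≈ 12402.2447.
t ≈ 33.9788.

33.98 years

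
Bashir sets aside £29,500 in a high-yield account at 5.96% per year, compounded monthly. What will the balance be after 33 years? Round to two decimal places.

Periodic rate = 5.96%/12 = 0.00496667; periods = 12·33 = 396.
A = 29,500·(1 + 0.0596/12)^396 ≈ 29,500·7.1130554563 ≈ 209,835.1360.

£209,835.14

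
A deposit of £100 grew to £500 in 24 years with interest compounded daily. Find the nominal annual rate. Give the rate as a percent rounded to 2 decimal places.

(1 + r/365)^8760 = 500/100 = 5.
1 + r/365 = 5^(1/8760) ≈ 1.000184, so r/365 ≈ 0.000183743.
r ≈ 365·0.000183743 = 6.70661%.

6.71%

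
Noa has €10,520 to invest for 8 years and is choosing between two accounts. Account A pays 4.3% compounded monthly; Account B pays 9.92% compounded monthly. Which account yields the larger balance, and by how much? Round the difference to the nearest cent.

Account B, by €8,357.39

A: (1 + 0.043/12)^96 ≈ 1.4097115868, so 10,520 × 1.4097115868 ≈ 14,830.1659.
B: (1 + 0.0992/12)^96 ≈ 2.2041407556, so 10,520 × 2.2041407556 ≈ 23,187.5607.
Difference ≈ 8,357.3949 in favor of B.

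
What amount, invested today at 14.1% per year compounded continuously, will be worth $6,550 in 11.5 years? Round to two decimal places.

P = A·e^(−rt) = 6,550·e^(−1.6215).
e^(−1.6215) ≈ 0.1976020736, so P ≈ 1,294.2936.

$1,294.29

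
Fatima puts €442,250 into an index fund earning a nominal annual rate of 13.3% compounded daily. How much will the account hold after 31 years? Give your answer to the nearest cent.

€27,285,872.02

Periodic rate = 13.3%/365 = 0.000364384; periods = 365·31 = 11315.
A = 442,250·(1 + 0.133/365)^11315 ≈ 442,250·61.697845153025 ≈ 27,285,872.0189.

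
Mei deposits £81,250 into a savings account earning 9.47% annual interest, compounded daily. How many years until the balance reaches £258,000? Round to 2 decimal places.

(1 + 0.000259452)^(365t) = 258,000/81,250 = 3.1754.
365t·ln(1 + 0.000259452) = ln(3.1754); 365t = 1.1554/0.000259418 ≈ 4453.9198.
t ≈ 12.2025 years.

12.20 years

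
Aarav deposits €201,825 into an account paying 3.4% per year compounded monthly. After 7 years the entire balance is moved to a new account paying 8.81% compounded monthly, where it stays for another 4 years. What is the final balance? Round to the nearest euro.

€363,645

After 7 years at 3.4%: 201,825 × 1.2682823045 ≈ 255,971.0761.
Then 4 years at 8.81%: 255,971.0761 × 1.42064741694 ≈ 363,644.6481.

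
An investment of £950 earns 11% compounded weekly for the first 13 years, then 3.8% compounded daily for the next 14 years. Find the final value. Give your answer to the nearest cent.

£6,747.48

Phase 1: 950·(1 + 0.11/52)^676 ≈ 3,963.7729.
Phase 2: 3,963.7729·(1 + 0.038/365)^5110 ≈ 6,747.4769.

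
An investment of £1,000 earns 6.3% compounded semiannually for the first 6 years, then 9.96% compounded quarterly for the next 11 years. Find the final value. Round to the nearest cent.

£4,281.70

Phase 1: 1,000·(1 + 0.0315)^12 ≈ 1,450.8776.
Phase 2: 1,450.8776·(1 + 0.0249)^44 ≈ 4,281.7025.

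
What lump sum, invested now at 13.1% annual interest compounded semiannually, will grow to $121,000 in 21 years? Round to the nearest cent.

Growth factor = (1 + 0.0655)^42 ≈ 14.3629970114.
P = 121,000/14.3629970114 ≈ 8,424.4256.

$8,424.43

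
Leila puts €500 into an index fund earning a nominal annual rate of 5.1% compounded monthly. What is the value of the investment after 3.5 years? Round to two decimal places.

€597.49

Periodic rate = 5.1%/12 = 0.00425; periods = 12·3.5 = 42.
A = 500·(1 + 0.00425)^42 ≈ 500·1.19497081 ≈ 597.4854.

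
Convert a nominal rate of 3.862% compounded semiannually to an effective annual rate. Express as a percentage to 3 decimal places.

EAR = (1 + 3.862%/2)^2 − 1 = (1 + 0.01931)^2 − 1.
(1 + 0.01931)^2 ≈ 1.038993, so EAR ≈ 3.89929%.

3.899%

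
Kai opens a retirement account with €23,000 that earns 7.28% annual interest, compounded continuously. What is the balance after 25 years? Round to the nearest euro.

€141,953

A = P·e^(rt) = 23,000·e^(0.0728·25) = 23,000·e^1.82.
e^1.82 ≈ 6.17185844988, so A ≈ 141,952.7443.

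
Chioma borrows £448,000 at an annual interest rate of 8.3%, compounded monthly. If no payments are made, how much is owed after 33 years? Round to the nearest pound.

£6,866,188

Growth factor = (1 + 0.083/12)^396 ≈ 15.32631181511.
A ≈ 448,000 × 15.32631181511 ≈ 6,866,187.6932.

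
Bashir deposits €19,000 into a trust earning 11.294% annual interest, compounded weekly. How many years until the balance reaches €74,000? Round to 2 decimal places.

12.05 years

We need (1 + 0.00217192)^(52t) = 3.8947, so 52t = ln 3.8947 / ln 1.002172 ≈ 626.6806.
t ≈ 626.6806/52 = 12.0516 years.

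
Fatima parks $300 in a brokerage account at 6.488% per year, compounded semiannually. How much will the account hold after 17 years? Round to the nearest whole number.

Growth factor = (1 + 0.03244)^34 ≈ 2.9607651.
A ≈ 300 × 2.9607651 ≈ 888.2295.

$888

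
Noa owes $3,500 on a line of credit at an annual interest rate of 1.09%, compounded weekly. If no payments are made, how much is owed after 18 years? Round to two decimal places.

Periodic rate = 1.09%/52 = 0.000209615; periods = 52·18 = 936.
A = 3,500·(1 + 0.0109/52)^936 ≈ 3,500·1.216745218 ≈ 4,258.6083.

$4,258.61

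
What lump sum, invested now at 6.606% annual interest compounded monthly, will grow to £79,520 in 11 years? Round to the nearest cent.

Growth factor = (1 + 0.005505)^132 ≈ 2.0640440277.
P = 79,520/2.0640440277 ≈ 38,526.3100.

£38,526.31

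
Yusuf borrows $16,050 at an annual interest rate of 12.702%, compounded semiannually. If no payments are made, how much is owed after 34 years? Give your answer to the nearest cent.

Periodic rate = 12.702%/2 = 0.06351; periods = 2·34 = 68.
A = 16,050·(1 + 0.06351)^68 ≈ 16,050·65.83052127574 ≈ 1,056,579.8665.

$1,056,579.87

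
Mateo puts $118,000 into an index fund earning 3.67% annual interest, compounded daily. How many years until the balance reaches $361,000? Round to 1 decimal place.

(1 + 0.000100548)^(365t) = 361,000/118,000 = 3.0593.
365t·ln(1 + 0.000100548) = ln(3.0593); 365t = 1.1182/0.000100543 ≈ 11121.5555.
t ≈ 30.4700 years.

30.5 years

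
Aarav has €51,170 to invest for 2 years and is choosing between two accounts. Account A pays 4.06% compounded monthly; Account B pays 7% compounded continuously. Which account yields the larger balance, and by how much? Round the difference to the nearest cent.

Account B, by €3,368.76

Account A growth factor: (1 + 0.0406/12)^24 ≈ 1.0844391552; balance ≈ 55,490.7516.
Account B growth factor: e^(0.07·2) = e^0.14 ≈ 1.1502737989; balance ≈ 58,859.5103.
Account B is larger by 3,368.7587.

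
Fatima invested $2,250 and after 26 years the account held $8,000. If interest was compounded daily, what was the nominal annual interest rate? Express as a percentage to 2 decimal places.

The 9490-period growth factor is 8,000/2,250 = 3.55556.
r/365 = 3.55556^(1/9490) − 1 ≈ 0.000133677, so r ≈ 365·0.000133677 = 4.87922%.

4.88%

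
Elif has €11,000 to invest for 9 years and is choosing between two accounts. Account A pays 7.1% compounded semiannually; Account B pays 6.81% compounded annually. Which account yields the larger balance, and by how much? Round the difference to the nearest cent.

Account A, by €708.64

Account A growth factor: (1 + 0.0355)^18 ≈ 1.8737077716; balance ≈ 20,610.7855.
Account B growth factor: (1 + 0.0681)^9 ≈ 1.8092860537; balance ≈ 19,902.1466.
Account A is larger by 708.6389.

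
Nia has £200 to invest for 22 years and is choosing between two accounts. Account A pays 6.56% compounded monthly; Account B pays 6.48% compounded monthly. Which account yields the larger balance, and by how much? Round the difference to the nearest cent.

Account A, by £14.64

A: (1 + 0.0656/12)^264 ≈ 4.21761402, so 200 × 4.21761402 ≈ 843.5228.
B: (1 + 0.0054)^264 ≈ 4.14442758, so 200 × 4.14442758 ≈ 828.8855.
Difference ≈ 14.6373 in favor of A.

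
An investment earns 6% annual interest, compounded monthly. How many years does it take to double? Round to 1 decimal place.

(1 + 0.005)^(12t) = 2.
12t = ln 2 / ln(1 + 0.005) ≈ 0.69315/0.00498754 ≈ 138.9757.
t ≈ 11.5813.

11.6 years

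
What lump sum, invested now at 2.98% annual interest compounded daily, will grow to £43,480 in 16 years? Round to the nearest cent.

Periodic rate = 2.98%/365 = 0.0000816438; 5840 periods.
P = 43,480/(1 + 0.0298/365)^5840 ≈ 43,480/1.610879877 ≈ 26,991.4601.

£26,991.46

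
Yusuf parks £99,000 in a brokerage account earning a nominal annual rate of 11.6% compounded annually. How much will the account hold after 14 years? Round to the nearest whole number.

Growth factor = (1 + 0.116)^14 ≈ 4.64834896578.
A ≈ 99,000 × 4.64834896578 ≈ 460,186.5476.

£460,187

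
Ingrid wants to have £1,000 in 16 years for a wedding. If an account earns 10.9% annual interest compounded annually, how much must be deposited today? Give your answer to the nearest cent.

Growth factor = (1 + 0.109)^16 ≈ 5.23485598.
P = 1,000/5.23485598 ≈ 191.0272.

£191.03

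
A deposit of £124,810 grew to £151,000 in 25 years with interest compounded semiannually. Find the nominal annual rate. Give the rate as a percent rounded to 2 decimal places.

(1 + r/2)^50 = 151,000/124,810 = 1.20984.
1 + r/2 = 1.20984^(1/50) ≈ 1.003817, so r/2 ≈ 0.00381701.
r ≈ 2·0.00381701 = 0.76340%.

0.76%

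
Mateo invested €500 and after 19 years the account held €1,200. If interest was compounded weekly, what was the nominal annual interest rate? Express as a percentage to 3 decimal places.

The 988-period growth factor is 1,200/500 = 2.4.
r/52 = 2.4^(1/988) − 1 ≈ 0.000886495, so r ≈ 52·0.000886495 = 4.60977%.

4.610%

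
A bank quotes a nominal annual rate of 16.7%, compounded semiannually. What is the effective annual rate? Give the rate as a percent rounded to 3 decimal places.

17.397%

One year is 2 periods at 0.0835 each: (1 + 0.0835)^2 ≈ 1.173972.
EAR = 1.173972 − 1 ≈ 17.39722%.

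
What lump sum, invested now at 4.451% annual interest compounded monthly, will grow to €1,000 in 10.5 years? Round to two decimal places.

Periodic rate = 4.451%/12 = 0.00370917; 126 periods.
P = 1,000/(1 + 0.04451/12)^126 ≈ 1,000/1.59438868 ≈ 627.1996.

€627.20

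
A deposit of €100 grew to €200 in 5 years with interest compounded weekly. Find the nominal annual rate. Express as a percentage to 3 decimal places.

13.881%

(1 + r/52)^260 = 200/100 = 2.
1 + r/52 = 2^(1/260) ≈ 1.00267, so r/52 ≈ 0.00266951.
r ≈ 52·0.00266951 = 13.88144%.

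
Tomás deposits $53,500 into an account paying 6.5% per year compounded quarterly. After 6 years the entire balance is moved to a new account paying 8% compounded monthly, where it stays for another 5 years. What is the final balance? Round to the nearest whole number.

Phase 1: 53,500·(1 + 0.01625)^24 ≈ 78,771.1505.
Phase 2: 78,771.1505·(1 + 0.08/12)^60 ≈ 117,356.8605.

$117,357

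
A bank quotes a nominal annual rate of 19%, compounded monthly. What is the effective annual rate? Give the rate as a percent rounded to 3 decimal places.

One year is 12 periods at 0.0158333 each: (1 + 0.0158333)^12 ≈ 1.207451.
EAR = 1.207451 − 1 ≈ 20.74510%.

20.745%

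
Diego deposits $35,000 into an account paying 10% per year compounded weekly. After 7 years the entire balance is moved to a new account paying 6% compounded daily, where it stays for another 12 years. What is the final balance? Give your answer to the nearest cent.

$144,693.35

After 7 years at 10%: 35,000 × 2.01239948708 ≈ 70,433.9820.
Then 12 years at 6%: 70,433.9820 × 2.05431165014 ≈ 144,693.3499.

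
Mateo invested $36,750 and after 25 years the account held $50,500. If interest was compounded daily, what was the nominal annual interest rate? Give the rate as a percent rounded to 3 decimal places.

1.271%

The 9125-period growth factor is 50,500/36,750 = 1.37415.
r/365 = 1.37415^(1/9125) − 1 ≈ 0.0000348319, so r ≈ 365·0.0000348319 = 1.27136%.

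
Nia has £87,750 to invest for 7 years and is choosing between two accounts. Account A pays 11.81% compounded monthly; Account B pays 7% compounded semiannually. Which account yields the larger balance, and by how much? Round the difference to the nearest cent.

Account A growth factor: (1 + 0.1181/12)^84 ≈ 2.27654386121; balance ≈ 199,766.7238.
Account B growth factor: (1 + 0.035)^14 ≈ 1.61869452247; balance ≈ 142,040.4443.
Account A is larger by 57,726.2795.

Account A, by £57,726.28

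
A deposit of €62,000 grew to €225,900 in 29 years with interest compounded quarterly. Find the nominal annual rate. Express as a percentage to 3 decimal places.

4.483%

The 116-period growth factor is 225,900/62,000 = 3.64355.
r/4 = 3.64355^(1/116) − 1 ≈ 0.0112085, so r ≈ 4·0.0112085 = 4.48342%.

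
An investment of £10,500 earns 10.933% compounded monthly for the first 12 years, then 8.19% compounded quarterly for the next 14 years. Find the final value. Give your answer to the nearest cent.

£120,592.16

Phase 1: 10,500·(1 + 0.10933/12)^144 ≈ 38,760.2326.
Phase 2: 38,760.2326·(1 + 0.020475)^56 ≈ 120,592.1604.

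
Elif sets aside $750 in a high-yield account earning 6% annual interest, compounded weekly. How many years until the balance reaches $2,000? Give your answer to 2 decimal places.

16.36 years

We need (1 + 0.00115385)^(52t) = 2.6667, so 52t = ln 2.6667 / ln 1.001154 ≈ 850.5423.
t ≈ 850.5423/52 = 16.3566 years.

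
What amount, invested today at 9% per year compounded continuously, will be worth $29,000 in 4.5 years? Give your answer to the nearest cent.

P = A·e^(−rt) = 29,000·e^(−0.405).
e^(−0.405) ≈ 0.66697681086, so P ≈ 19,342.3275.

$19,342.33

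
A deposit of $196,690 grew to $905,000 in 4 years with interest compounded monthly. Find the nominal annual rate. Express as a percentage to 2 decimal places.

The 48-period growth factor is 905,000/196,690 = 4.60115.
r/12 = 4.60115^(1/48) − 1 ≈ 0.032309, so r ≈ 12·0.032309 = 38.77080%.

38.77%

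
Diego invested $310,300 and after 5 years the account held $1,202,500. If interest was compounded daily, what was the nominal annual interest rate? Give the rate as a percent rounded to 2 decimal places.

27.10%

The 1825-period growth factor is 1,202,500/310,300 = 3.87528.
r/365 = 3.87528^(1/1825) − 1 ≈ 0.000742532, so r ≈ 365·0.000742532 = 27.10243%.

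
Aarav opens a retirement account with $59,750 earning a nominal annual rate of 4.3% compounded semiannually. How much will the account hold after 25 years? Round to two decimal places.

Periodic rate = 4.3%/2 = 0.0215; periods = 2·25 = 50.
A = 59,750·(1 + 0.0215)^50 ≈ 59,750·2.89680024422 ≈ 173,083.8146.

$173,083.81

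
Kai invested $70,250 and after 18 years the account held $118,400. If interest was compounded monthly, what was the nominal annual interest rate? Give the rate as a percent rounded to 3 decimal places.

2.904%

(1 + r/12)^216 = 118,400/70,250 = 1.68541.
1 + r/12 = 1.68541^(1/216) ≈ 1.00242, so r/12 ≈ 0.00241963.
r ≈ 12·0.00241963 = 2.90355%.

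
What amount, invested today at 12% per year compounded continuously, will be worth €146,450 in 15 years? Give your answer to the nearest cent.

P = A·e^(−rt) = 146,450·e^(−1.8).
e^(−1.8) ≈ 0.165298888222, so P ≈ 24,208.0222.

€24,208.02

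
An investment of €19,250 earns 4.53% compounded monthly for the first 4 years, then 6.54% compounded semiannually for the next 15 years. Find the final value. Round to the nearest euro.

After 4 years at 4.53%: 19,250 × 1.1982460269 ≈ 23,066.2360.
Then 15 years at 6.54%: 23,066.2360 × 2.625580333 ≈ 60,562.2556.

€60,562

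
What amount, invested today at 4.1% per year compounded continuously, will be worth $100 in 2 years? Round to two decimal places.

$92.13

P = A·e^(−rt) = 100·e^(−0.082).
e^(−0.082) ≈ 0.92127196, so P ≈ 92.1272.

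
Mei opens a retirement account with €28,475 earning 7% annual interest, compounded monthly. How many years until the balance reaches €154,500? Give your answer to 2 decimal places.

We need (1 + 0.00583333)^(12t) = 5.4258, so 12t = ln 5.4258 / ln 1.005833 ≈ 290.7592.
t ≈ 290.7592/12 = 24.2299 years.

24.23 years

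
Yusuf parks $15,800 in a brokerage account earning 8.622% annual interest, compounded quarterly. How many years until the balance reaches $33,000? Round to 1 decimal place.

8.6 years

We need (1 + 0.021555)^(4t) = 2.0886, so 4t = ln 2.0886 / ln 1.021555 ≈ 34.5352.
t ≈ 34.5352/4 = 8.6338 years.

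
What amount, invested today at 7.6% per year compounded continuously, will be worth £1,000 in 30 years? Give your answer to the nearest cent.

£102.28

P = A·e^(−rt) = 1,000·e^(−2.28).
e^(−2.28) ≈ 0.102284207, so P ≈ 102.2842.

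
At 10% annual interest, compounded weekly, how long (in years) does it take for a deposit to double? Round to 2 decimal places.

6.94 years

(1 + 0.00192308)^(52t) = 2.
52t = ln 2 / ln(1 + 0.00192308) ≈ 0.69315/0.00192123 ≈ 360.7830.
t ≈ 6.9381.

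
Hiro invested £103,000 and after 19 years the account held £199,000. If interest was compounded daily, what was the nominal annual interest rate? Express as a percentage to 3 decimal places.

The 6935-period growth factor is 199,000/103,000 = 1.93204.
r/365 = 1.93204^(1/6935) − 1 ≈ 0.0000949686, so r ≈ 365·0.0000949686 = 3.46635%.

3.466%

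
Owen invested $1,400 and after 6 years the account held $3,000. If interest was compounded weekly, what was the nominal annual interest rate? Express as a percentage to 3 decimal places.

(1 + r/52)^312 = 3,000/1,400 = 2.14286.
1 + r/52 = 2.14286^(1/312) ≈ 1.002446, so r/52 ≈ 0.00244574.
r ≈ 52·0.00244574 = 12.71786%.

12.718%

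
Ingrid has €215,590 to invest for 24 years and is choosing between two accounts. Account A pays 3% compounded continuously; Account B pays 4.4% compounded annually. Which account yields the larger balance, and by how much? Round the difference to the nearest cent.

Account B, by €163,040.03

A: e^(0.03·24) = e^0.72 ≈ 2.05443321064, so 215,590 × 2.05443321064 ≈ 442,915.2559.
B: (1 + 0.044)^24 ≈ 2.81068365416, so 215,590 × 2.81068365416 ≈ 605,955.2890.
Difference ≈ 163,040.0331 in favor of B.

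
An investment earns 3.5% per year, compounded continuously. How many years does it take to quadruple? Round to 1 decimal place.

39.6 years

e^(0.035t) = 4, so 0.035t = ln 4 ≈ 1.3863.
t ≈ 1.3863/0.035 ≈ 39.6084.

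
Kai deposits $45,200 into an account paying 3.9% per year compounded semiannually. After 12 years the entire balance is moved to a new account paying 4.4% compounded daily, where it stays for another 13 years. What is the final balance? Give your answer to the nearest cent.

$127,301.47

Phase 1: 45,200·(1 + 0.0195)^24 ≈ 71,850.8578.
Phase 2: 71,850.8578·(1 + 0.044/365)^4745 ≈ 127,301.4731.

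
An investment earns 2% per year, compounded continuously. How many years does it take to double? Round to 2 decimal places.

34.66 years

e^(0.02t) = 2, so 0.02t = ln 2 ≈ 0.69315.
t ≈ 0.69315/0.02 ≈ 34.6574.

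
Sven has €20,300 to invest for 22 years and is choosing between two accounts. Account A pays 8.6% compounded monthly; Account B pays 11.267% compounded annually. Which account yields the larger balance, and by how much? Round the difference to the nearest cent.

Account B, by €78,859.86

A: (1 + 0.086/12)^264 ≈ 6.58801804881, so 20,300 × 6.58801804881 ≈ 133,736.7664.
B: (1 + 0.11267)^22 ≈ 10.4727402248, so 20,300 × 10.4727402248 ≈ 212,596.6266.
Difference ≈ 78,859.8602 in favor of B.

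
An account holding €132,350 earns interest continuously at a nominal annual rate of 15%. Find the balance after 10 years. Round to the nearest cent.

A = P·e^(rt) = 132,350·e^(0.15·10) = 132,350·e^1.5.
e^1.5 ≈ 4.48168907034, so A ≈ 593,151.5485.

€593,151.55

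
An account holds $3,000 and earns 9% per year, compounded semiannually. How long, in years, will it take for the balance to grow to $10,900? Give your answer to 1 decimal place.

14.7 years

We need (1 + 0.045)^(2t) = 3.6333, so 2t = ln 3.6333 / ln 1.045 ≈ 29.3104.
t ≈ 29.3104/2 = 14.6552 years.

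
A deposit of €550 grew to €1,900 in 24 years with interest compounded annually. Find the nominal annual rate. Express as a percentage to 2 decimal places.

(1 + r)^24 = 1,900/550 = 3.45455.
1 + r = 3.45455^(1/24) ≈ 1.053011, so r ≈ 0.0530111.
r ≈ 5.30111%.

5.30%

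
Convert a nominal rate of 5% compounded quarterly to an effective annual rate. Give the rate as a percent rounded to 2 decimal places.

5.09%

One year is 4 periods at 0.0125 each: (1 + 0.0125)^4 ≈ 1.050945.
EAR = 1.050945 − 1 ≈ 5.09453%.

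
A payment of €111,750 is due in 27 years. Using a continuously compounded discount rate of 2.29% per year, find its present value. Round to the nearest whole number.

€60,218

P = A·e^(−rt) = 111,750·e^(−0.6183).
e^(−0.6183) ≈ 0.538859720909, so P ≈ 60,217.5738.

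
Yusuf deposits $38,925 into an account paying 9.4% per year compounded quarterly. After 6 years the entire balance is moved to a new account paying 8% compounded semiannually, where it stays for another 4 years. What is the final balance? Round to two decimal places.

Phase 1: 38,925·(1 + 0.0235)^24 ≈ 67,973.0800.
Phase 2: 67,973.0800·(1 + 0.04)^8 ≈ 93,025.8536.

$93,025.85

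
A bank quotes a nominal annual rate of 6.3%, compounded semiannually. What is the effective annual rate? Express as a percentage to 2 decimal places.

6.40%

One year is 2 periods at 0.0315 each: (1 + 0.0315)^2 ≈ 1.063992.
EAR = 1.063992 − 1 ≈ 6.39923%.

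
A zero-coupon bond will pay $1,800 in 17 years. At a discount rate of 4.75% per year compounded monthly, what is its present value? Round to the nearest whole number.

$804

Periodic rate = 4.75%/12 = 0.00395833; 204 periods.
P = 1,800/(1 + 0.0475/12)^204 ≈ 1,800/2.238723926 ≈ 804.0295.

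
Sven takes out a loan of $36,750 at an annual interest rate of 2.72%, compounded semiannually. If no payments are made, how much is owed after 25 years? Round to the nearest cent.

Periodic rate = 2.72%/2 = 0.0136; periods = 2·25 = 50.
A = 36,750·(1 + 0.0136)^50 ≈ 36,750·1.9648531334 ≈ 72,208.3527.

$72,208.35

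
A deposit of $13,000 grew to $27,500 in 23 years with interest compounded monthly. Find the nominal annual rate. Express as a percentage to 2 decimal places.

3.26%

(1 + r/12)^276 = 27,500/13,000 = 2.11538.
1 + r/12 = 2.11538^(1/276) ≈ 1.002718, so r/12 ≈ 0.00271831.
r ≈ 12·0.00271831 = 3.26198%.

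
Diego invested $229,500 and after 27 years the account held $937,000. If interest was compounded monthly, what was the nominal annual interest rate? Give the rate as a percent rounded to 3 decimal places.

5.222%

The 324-period growth factor is 937,000/229,500 = 4.08279.
r/12 = 4.08279^(1/324) − 1 ≈ 0.00435135, so r ≈ 12·0.00435135 = 5.22162%.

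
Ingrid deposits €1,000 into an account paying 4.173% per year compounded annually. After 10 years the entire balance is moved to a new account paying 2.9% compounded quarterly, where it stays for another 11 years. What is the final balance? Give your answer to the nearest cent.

€2,068.20

Phase 1: 1,000·(1 + 0.04173)^10 ≈ 1,505.0527.
Phase 2: 1,505.0527·(1 + 0.00725)^44 ≈ 2,068.1968.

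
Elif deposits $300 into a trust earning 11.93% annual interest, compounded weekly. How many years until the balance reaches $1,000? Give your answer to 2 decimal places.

(1 + 0.00229423)^(52t) = 1,000/300 = 3.3333.
52t·ln(1 + 0.00229423) = ln(3.3333); 52t = 1.204/0.0022916 ≈ 525.3845.
t ≈ 10.1035 years.

10.10 years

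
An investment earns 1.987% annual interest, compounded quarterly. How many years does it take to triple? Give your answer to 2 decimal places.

55.43 years

(1 + 0.0049675)^(4t) = 3.
4t = ln 3 / ln(1 + 0.0049675) ≈ 1.0986/0.0049552 ≈ 221.7089.
t ≈ 55.4272.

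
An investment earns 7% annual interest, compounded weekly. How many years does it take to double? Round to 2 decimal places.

(1 + 0.00134615)^(52t) = 2.
52t = ln 2 / ln(1 + 0.00134615) ≈ 0.69315/0.00134525 ≈ 515.2558.
t ≈ 9.9088.

9.91 years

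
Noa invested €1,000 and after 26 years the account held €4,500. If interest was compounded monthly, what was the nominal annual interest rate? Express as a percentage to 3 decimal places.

The 312-period growth factor is 4,500/1,000 = 4.5.
r/12 = 4.5^(1/312) − 1 ≈ 0.0048324, so r ≈ 12·0.0048324 = 5.79888%.

5.799%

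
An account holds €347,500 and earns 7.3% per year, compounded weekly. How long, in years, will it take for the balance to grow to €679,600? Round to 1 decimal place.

9.2 years

(1 + 0.00140385)^(52t) = 679,600/347,500 = 1.9557.
52t·ln(1 + 0.00140385) = ln(1.9557); 52t = 0.67074/0.00140286 ≈ 478.1225.
t ≈ 9.1947 years.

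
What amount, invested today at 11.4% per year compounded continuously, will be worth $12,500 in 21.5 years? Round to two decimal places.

P = A·e^(−rt) = 12,500·e^(−2.451).
e^(−2.451) ≈ 0.086207336045, so P ≈ 1,077.5917.

$1,077.59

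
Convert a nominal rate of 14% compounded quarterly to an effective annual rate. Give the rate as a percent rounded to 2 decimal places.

One year is 4 periods at 0.035 each: (1 + 0.035)^4 ≈ 1.147523.
EAR = 1.147523 − 1 ≈ 14.75230%.

14.75%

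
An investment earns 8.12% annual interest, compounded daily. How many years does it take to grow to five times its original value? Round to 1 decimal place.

(1 + 0.000222466)^(365t) = 5.
365t = ln 5 / ln(1 + 0.000222466) ≈ 1.6094/0.000222441 ≈ 7235.3470.
t ≈ 19.8229.

19.8 years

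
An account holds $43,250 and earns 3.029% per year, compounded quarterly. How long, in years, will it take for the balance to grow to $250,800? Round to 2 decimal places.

58.25 years

We need (1 + 0.0075725)^(4t) = 5.7988, so 4t = ln 5.7988 / ln 1.007572 ≈ 232.9885.
t ≈ 232.9885/4 = 58.2471 years.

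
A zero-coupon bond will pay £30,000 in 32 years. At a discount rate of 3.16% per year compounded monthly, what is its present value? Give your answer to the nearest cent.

£10,927.98

Periodic rate = 3.16%/12 = 0.00263333; 384 periods.
P = 30,000/(1 + 0.0316/12)^384 ≈ 30,000/2.7452466341 ≈ 10,927.9799.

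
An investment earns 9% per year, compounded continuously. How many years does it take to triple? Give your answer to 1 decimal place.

e^(0.09t) = 3, so 0.09t = ln 3 ≈ 1.0986.
t ≈ 1.0986/0.09 ≈ 12.2068.

12.2 years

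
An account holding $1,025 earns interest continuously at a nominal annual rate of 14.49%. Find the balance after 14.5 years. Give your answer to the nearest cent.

$8,379.12

A = P·e^(rt) = 1,025·e^(0.1449·14.5) = 1,025·e^2.10105.
e^2.10105 ≈ 8.174748894, so A ≈ 8,379.1176.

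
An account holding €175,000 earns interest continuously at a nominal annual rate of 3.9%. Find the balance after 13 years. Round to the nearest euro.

A = P·e^(rt) = 175,000·e^(0.039·13) = 175,000·e^0.507.
e^0.507 ≈ 1.66030280768, so A ≈ 290,552.9913.

€290,553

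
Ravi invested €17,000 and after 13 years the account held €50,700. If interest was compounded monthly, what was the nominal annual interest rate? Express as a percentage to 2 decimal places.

8.43%

(1 + r/12)^156 = 50,700/17,000 = 2.98235.
1 + r/12 = 2.98235^(1/156) ≈ 1.007029, so r/12 ≈ 0.00702916.
r ≈ 12·0.00702916 = 8.43499%.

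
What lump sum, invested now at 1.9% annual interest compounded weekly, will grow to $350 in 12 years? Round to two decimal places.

Periodic rate = 1.9%/52 = 0.000365385; 624 periods.
P = 350/(1 + 0.019/52)^624 ≈ 350/1.25603302 ≈ 278.6551.

$278.66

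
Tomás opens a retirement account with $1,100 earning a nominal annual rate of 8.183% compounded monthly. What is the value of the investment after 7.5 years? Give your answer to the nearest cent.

$2,027.80

Periodic rate = 8.183%/12 = 0.00681917; periods = 12·7.5 = 90.
A = 1,100·(1 + 0.08183/12)^90 ≈ 1,100·1.843455718 ≈ 2,027.8013.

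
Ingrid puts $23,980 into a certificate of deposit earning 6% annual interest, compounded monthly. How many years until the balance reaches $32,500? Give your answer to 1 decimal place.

(1 + 0.005)^(12t) = 32,500/23,980 = 1.3553.
12t·ln(1 + 0.005) = ln(1.3553); 12t = 0.30402/0.00498754 ≈ 60.9559.
t ≈ 5.0797 years.

5.1 years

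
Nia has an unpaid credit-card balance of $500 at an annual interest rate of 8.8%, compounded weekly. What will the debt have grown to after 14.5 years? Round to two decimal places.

$1,789.21

Growth factor = (1 + 0.088/52)^754 ≈ 3.57842058.
A ≈ 500 × 3.57842058 ≈ 1,789.2103.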